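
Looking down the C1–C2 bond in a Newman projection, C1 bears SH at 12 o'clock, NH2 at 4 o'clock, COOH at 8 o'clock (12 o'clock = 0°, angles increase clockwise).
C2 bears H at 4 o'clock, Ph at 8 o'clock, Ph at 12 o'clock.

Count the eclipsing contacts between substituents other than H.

2

Non-H eclipsing pairs: SH(0°)/Ph(0°); COOH(240°)/Ph(240°) — 2 interactions.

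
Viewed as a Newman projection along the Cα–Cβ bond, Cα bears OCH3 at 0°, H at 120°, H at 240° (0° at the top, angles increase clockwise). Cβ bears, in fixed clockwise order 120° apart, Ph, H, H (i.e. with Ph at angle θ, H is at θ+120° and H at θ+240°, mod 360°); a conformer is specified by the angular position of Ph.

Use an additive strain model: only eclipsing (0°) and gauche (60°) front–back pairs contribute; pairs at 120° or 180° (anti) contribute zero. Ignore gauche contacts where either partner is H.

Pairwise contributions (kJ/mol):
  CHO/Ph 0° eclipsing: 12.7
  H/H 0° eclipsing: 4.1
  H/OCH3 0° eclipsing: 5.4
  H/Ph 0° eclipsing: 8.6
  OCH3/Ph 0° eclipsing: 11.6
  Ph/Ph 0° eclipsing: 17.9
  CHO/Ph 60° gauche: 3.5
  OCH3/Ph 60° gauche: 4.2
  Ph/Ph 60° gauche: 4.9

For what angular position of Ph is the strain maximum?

0°

Ph at 0° (eclipsed): OCH3(0°)/Ph(0°) eclipsed 11.6; H(120°)/H(120°) eclipsed 4.1; H(240°)/H(240°) eclipsed 4.1 → 19.8 kJ/mol.
Ph at 60° (staggered): OCH3(0°)/Ph(60°) gauche 4.2 → 4.2 kJ/mol.
Ph at 120° (eclipsed): OCH3(0°)/H(0°) eclipsed 5.4; H(120°)/Ph(120°) eclipsed 8.6; H(240°)/H(240°) eclipsed 4.1 → 18.1 kJ/mol.
Ph at 180° (staggered): no non-H gauche contacts → 0.0 kJ/mol.
Ph at 240° (eclipsed): OCH3(0°)/H(0°) eclipsed 5.4; H(120°)/H(120°) eclipsed 4.1; H(240°)/Ph(240°) eclipsed 8.6 → 18.1 kJ/mol.
Ph at 300° (staggered): OCH3(0°)/Ph(300°) gauche 4.2 → 4.2 kJ/mol.
The maximum (19.8 kJ/mol) occurs with Ph at 0°.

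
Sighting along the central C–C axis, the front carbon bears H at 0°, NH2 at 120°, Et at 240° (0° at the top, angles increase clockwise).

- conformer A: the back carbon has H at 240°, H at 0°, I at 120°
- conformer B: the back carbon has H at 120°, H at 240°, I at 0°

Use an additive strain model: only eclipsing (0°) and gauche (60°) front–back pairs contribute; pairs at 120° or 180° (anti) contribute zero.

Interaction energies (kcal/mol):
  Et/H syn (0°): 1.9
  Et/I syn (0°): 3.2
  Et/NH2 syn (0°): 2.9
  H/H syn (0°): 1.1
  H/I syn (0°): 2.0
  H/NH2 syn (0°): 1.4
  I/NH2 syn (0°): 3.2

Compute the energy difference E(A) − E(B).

A is eclipsed. H at 0° is eclipsed with H at 0° (1.1); NH2 at 120° is eclipsed with I at 120° (3.2); Et at 240° is eclipsed with H at 240° (1.9). Total 6.2 kcal/mol.
B is eclipsed. H at 0° is eclipsed with I at 0° (2.0); NH2 at 120° is eclipsed with H at 120° (1.4); Et at 240° is eclipsed with H at 240° (1.9). Total 5.3 kcal/mol.
E(A) − E(B) = 6.2 − 5.3 = +0.9 kcal/mol.

+0.9 kcal/mol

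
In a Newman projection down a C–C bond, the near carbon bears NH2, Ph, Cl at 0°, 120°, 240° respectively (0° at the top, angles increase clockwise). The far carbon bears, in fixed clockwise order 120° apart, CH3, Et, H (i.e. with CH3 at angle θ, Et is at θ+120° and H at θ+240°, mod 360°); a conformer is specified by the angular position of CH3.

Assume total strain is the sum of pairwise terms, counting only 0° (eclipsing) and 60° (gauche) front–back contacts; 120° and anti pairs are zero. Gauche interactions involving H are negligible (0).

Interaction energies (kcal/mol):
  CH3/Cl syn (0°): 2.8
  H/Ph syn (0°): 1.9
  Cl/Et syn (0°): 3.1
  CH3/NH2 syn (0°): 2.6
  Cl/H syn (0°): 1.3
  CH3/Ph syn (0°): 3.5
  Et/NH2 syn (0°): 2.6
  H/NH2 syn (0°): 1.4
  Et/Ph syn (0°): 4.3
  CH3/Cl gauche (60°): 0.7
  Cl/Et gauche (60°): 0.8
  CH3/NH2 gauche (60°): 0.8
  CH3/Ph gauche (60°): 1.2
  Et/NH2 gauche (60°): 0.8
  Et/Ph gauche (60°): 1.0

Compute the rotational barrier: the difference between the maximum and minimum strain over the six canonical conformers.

CH3 at 0° (eclipsed): NH2–CH3 eclipsed, Ph–Et eclipsed, Cl–H eclipsed; 2.6 + 4.3 + 1.3 = 8.2 kcal/mol.
CH3 at 60° (staggered): NH2–CH3 gauche, Ph–CH3 gauche, Ph–Et gauche, Cl–Et gauche; 0.8 + 1.2 + 1.0 + 0.8 = 3.8 kcal/mol.
CH3 at 120° (eclipsed): NH2–H eclipsed, Ph–CH3 eclipsed, Cl–Et eclipsed; 1.4 + 3.5 + 3.1 = 8.0 kcal/mol.
CH3 at 180° (staggered): NH2–Et gauche, Ph–CH3 gauche, Cl–CH3 gauche, Cl–Et gauche; 0.8 + 1.2 + 0.7 + 0.8 = 3.5 kcal/mol.
CH3 at 240° (eclipsed): NH2–Et eclipsed, Ph–H eclipsed, Cl–CH3 eclipsed; 2.6 + 1.9 + 2.8 = 7.3 kcal/mol.
CH3 at 300° (staggered): NH2–CH3 gauche, NH2–Et gauche, Ph–Et gauche, Cl–CH3 gauche; 0.8 + 0.8 + 1.0 + 0.7 = 3.3 kcal/mol.
Max at 0° (8.2 kcal/mol), min at 300° (3.3 kcal/mol); barrier = 4.9 kcal/mol.

4.9 kcal/mol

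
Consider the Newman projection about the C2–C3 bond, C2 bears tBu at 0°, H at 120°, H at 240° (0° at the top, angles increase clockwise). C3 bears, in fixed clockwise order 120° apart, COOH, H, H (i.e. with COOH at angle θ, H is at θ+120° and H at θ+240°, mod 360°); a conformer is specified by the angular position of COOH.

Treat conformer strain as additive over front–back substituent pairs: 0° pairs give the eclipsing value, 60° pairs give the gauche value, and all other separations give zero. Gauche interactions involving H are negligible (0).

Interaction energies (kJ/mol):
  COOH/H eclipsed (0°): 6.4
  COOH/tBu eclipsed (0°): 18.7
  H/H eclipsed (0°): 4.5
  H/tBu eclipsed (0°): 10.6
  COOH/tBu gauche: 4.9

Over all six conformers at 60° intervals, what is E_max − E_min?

COOH at 0° (eclipsed): tBu–COOH eclipsed, H–H eclipsed, H–H eclipsed; 18.7 + 4.5 + 4.5 = 27.7 kJ/mol.
COOH at 60° (staggered): tBu–COOH gauche; 4.9 = 4.9 kJ/mol.
COOH at 120° (eclipsed): tBu–H eclipsed, H–COOH eclipsed, H–H eclipsed; 10.6 + 6.4 + 4.5 = 21.5 kJ/mol.
COOH at 180° (staggered): no non-H gauche contacts → 0.0 kJ/mol.
COOH at 240° (eclipsed): tBu–H eclipsed, H–H eclipsed, H–COOH eclipsed; 10.6 + 4.5 + 6.4 = 21.5 kJ/mol.
COOH at 300° (staggered): tBu–COOH gauche; 4.9 = 4.9 kJ/mol.
Max at 0° (27.7 kJ/mol), min at 180° (0.0 kJ/mol); barrier = 27.7 kJ/mol.

27.7 kJ/mol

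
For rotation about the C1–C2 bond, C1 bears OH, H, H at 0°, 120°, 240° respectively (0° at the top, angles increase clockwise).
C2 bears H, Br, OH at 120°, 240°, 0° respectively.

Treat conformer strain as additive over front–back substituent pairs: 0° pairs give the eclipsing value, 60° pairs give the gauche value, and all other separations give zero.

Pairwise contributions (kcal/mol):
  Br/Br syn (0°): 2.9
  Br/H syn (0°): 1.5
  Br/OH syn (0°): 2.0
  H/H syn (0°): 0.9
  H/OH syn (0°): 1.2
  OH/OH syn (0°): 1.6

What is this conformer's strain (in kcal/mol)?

This conformer (eclipsed): OH–OH eclipsed, H–H eclipsed, H–Br eclipsed; 1.6 + 0.9 + 1.5 = 4.0 kcal/mol.

4.0 kcal/mol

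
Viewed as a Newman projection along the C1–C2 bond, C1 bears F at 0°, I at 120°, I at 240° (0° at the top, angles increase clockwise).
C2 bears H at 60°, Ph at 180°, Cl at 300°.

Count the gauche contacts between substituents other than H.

Non-H gauche pairs: F(0°)/Cl(300°); I(120°)/Ph(180°); I(240°)/Ph(180°); I(240°)/Cl(300°) — 4 interactions.

4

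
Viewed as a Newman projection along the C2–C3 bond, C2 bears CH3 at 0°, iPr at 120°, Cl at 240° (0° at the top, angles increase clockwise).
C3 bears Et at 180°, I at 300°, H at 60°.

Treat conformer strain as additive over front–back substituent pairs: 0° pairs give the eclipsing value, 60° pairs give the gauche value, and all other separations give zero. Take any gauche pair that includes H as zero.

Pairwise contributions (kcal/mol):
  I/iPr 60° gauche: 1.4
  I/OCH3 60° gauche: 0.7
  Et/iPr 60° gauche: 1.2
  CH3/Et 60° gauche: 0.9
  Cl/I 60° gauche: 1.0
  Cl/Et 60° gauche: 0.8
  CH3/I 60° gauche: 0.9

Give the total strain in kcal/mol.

This conformer (staggered): CH3(0°)/I(300°) gauche 0.9; iPr(120°)/Et(180°) gauche 1.2; Cl(240°)/Et(180°) gauche 0.8; Cl(240°)/I(300°) gauche 1.0 → 3.9 kcal/mol.

3.9 kcal/mol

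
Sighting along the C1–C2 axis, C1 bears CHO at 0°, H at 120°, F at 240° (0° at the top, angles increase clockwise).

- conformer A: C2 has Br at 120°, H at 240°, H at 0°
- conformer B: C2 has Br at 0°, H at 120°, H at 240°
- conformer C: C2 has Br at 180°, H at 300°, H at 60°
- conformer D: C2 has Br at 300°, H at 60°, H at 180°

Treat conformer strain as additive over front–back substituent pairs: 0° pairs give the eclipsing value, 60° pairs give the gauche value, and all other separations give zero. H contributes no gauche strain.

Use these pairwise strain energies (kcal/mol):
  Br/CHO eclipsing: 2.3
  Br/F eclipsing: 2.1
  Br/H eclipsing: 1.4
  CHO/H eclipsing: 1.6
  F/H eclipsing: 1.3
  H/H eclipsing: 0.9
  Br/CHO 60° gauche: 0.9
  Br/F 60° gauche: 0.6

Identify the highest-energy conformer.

A is eclipsed. CHO at 0° is eclipsed with H at 0° (1.6); H at 120° is eclipsed with Br at 120° (1.4); F at 240° is eclipsed with H at 240° (1.3). Total 4.3 kcal/mol.
B is eclipsed. CHO at 0° is eclipsed with Br at 0° (2.3); H at 120° is eclipsed with H at 120° (0.9); F at 240° is eclipsed with H at 240° (1.3). Total 4.5 kcal/mol.
C is staggered. F at 240° is gauche with Br at 180° (0.6). Total 0.6 kcal/mol.
D is staggered. CHO at 0° is gauche with Br at 300° (0.9); F at 240° is gauche with Br at 300° (0.6). Total 1.5 kcal/mol.
B has the highest total (4.5 kcal/mol).

B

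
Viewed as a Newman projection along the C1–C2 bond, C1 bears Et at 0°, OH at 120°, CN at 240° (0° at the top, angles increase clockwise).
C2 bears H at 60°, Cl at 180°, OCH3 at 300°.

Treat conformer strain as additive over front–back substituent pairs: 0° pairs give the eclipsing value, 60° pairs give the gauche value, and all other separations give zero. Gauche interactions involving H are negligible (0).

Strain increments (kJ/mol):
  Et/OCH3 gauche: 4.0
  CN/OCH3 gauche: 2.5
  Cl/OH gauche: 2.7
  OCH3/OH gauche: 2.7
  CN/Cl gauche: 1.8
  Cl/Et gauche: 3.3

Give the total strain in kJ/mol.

This conformer (staggered): Et–OCH3 gauche, OH–Cl gauche, CN–Cl gauche, CN–OCH3 gauche; 4.0 + 2.7 + 1.8 + 2.5 = 11.0 kJ/mol.

11.0 kJ/mol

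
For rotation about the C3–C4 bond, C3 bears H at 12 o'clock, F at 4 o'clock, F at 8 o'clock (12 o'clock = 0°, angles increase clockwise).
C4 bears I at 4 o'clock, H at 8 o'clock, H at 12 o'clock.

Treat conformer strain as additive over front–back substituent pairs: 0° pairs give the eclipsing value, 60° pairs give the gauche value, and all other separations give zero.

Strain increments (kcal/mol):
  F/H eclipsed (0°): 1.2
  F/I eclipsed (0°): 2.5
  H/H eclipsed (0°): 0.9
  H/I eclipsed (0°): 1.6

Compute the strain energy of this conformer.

4.6 kcal/mol

This conformer (eclipsed): H(0°)/H(0°) eclipsed 0.9; F(120°)/I(120°) eclipsed 2.5; F(240°)/H(240°) eclipsed 1.2 → 4.6 kcal/mol.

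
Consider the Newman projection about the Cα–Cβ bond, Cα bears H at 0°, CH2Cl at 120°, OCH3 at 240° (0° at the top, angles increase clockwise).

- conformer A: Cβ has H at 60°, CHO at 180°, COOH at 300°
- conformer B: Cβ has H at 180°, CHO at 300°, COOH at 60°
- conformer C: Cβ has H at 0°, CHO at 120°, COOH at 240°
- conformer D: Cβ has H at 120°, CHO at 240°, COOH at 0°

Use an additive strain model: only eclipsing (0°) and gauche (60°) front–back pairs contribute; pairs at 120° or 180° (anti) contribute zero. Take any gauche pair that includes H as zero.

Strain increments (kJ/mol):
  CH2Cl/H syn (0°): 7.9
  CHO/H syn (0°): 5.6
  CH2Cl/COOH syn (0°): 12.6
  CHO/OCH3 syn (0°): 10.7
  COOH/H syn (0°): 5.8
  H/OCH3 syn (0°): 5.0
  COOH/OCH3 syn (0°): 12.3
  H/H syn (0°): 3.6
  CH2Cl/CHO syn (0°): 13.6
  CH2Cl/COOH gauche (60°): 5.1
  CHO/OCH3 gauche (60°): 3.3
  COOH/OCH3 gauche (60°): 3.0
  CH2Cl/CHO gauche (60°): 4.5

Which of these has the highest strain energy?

A is staggered. CH2Cl at 120° is gauche with CHO at 180° (4.5); OCH3 at 240° is gauche with CHO at 180° (3.3); OCH3 at 240° is gauche with COOH at 300° (3.0). Total 10.8 kJ/mol.
B is staggered. CH2Cl at 120° is gauche with COOH at 60° (5.1); OCH3 at 240° is gauche with CHO at 300° (3.3). Total 8.4 kJ/mol.
C is eclipsed. H at 0° is eclipsed with H at 0° (3.6); CH2Cl at 120° is eclipsed with CHO at 120° (13.6); OCH3 at 240° is eclipsed with COOH at 240° (12.3). Total 29.5 kJ/mol.
D is eclipsed. H at 0° is eclipsed with COOH at 0° (5.8); CH2Cl at 120° is eclipsed with H at 120° (7.9); OCH3 at 240° is eclipsed with CHO at 240° (10.7). Total 24.4 kJ/mol.
C has the highest total (29.5 kJ/mol).

C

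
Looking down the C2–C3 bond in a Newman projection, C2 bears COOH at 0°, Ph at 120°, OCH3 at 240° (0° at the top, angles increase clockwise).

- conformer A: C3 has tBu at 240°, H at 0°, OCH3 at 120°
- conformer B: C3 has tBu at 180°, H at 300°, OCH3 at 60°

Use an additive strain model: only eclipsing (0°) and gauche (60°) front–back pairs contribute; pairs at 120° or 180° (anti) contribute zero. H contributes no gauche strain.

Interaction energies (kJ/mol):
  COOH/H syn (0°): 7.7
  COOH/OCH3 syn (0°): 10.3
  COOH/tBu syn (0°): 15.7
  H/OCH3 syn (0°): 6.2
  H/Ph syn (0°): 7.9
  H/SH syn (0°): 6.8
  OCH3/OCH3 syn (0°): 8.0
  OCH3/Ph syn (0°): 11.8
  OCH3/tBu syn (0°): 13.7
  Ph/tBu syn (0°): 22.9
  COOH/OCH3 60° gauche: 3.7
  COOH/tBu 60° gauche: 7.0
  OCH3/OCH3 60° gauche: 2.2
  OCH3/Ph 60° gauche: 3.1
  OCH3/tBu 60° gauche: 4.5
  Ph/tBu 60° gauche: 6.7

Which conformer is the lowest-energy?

A (eclipsed): COOH(0°)/H(0°) eclipsed 7.7; Ph(120°)/OCH3(120°) eclipsed 11.8; OCH3(240°)/tBu(240°) eclipsed 13.7 → 33.2 kJ/mol.
B (staggered): COOH(0°)/OCH3(60°) gauche 3.7; Ph(120°)/tBu(180°) gauche 6.7; Ph(120°)/OCH3(60°) gauche 3.1; OCH3(240°)/tBu(180°) gauche 4.5 → 18.0 kJ/mol.
B has the lowest total (18.0 kJ/mol).

B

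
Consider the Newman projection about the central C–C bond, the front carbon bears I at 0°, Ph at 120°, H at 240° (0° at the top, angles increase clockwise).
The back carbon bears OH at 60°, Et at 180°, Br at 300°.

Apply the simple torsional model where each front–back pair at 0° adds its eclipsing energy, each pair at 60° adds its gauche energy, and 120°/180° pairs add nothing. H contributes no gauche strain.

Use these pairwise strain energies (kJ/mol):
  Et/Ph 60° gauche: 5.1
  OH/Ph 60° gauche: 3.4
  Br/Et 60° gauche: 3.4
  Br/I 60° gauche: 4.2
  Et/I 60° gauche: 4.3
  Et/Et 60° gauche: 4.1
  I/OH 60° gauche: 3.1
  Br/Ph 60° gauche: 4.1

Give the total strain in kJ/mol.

This conformer (staggered): I–OH gauche, I–Br gauche, Ph–OH gauche, Ph–Et gauche; 3.1 + 4.2 + 3.4 + 5.1 = 15.8 kJ/mol.

15.8 kJ/mol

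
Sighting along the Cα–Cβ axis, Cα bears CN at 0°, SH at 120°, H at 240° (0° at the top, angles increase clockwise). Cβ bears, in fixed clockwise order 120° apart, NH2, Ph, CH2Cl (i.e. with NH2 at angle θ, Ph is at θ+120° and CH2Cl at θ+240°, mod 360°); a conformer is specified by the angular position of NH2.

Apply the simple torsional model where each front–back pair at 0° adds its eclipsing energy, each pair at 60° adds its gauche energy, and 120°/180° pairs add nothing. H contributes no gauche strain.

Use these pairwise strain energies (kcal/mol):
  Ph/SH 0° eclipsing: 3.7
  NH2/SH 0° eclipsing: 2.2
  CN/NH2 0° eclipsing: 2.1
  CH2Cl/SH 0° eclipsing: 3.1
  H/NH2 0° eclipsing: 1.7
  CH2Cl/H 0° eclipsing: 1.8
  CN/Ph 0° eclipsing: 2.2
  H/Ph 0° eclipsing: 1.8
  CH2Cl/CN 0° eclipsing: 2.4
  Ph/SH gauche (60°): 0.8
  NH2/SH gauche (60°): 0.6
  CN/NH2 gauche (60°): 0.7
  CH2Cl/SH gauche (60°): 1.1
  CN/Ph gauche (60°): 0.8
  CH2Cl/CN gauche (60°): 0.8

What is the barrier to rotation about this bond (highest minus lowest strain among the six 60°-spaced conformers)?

NH2 at 0° (eclipsed): CN(0°)/NH2(0°) eclipsed 2.1; SH(120°)/Ph(120°) eclipsed 3.7; H(240°)/CH2Cl(240°) eclipsed 1.8 → 7.6 kcal/mol.
NH2 at 60° (staggered): CN(0°)/NH2(60°) gauche 0.7; CN(0°)/CH2Cl(300°) gauche 0.8; SH(120°)/NH2(60°) gauche 0.6; SH(120°)/Ph(180°) gauche 0.8 → 2.9 kcal/mol.
NH2 at 120° (eclipsed): CN(0°)/CH2Cl(0°) eclipsed 2.4; SH(120°)/NH2(120°) eclipsed 2.2; H(240°)/Ph(240°) eclipsed 1.8 → 6.4 kcal/mol.
NH2 at 180° (staggered): CN(0°)/Ph(300°) gauche 0.8; CN(0°)/CH2Cl(60°) gauche 0.8; SH(120°)/NH2(180°) gauche 0.6; SH(120°)/CH2Cl(60°) gauche 1.1 → 3.3 kcal/mol.
NH2 at 240° (eclipsed): CN(0°)/Ph(0°) eclipsed 2.2; SH(120°)/CH2Cl(120°) eclipsed 3.1; H(240°)/NH2(240°) eclipsed 1.7 → 7.0 kcal/mol.
NH2 at 300° (staggered): CN(0°)/NH2(300°) gauche 0.7; CN(0°)/Ph(60°) gauche 0.8; SH(120°)/Ph(60°) gauche 0.8; SH(120°)/CH2Cl(180°) gauche 1.1 → 3.4 kcal/mol.
Max at 0° (7.6 kcal/mol), min at 60° (2.9 kcal/mol); barrier = 4.7 kcal/mol.

4.7 kcal/mol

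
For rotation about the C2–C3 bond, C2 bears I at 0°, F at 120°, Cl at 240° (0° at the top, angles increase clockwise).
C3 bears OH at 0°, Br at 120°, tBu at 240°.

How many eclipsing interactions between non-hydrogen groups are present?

Non-H eclipsing pairs: I(0°)/OH(0°); F(120°)/Br(120°); Cl(240°)/tBu(240°) — 3 interactions.

3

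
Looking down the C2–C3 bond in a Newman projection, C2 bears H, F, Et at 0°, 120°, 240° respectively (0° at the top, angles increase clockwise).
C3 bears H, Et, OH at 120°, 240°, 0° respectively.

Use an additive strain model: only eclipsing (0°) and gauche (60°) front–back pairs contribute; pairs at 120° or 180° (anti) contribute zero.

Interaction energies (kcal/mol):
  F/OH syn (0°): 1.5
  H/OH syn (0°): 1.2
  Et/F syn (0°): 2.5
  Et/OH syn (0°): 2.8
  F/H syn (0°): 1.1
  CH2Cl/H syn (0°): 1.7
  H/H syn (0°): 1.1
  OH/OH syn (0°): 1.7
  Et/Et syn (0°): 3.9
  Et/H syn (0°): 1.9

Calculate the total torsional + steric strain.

6.2 kcal/mol

This conformer (eclipsed): H(0°)/OH(0°) eclipsed 1.2; F(120°)/H(120°) eclipsed 1.1; Et(240°)/Et(240°) eclipsed 3.9 → 6.2 kcal/mol.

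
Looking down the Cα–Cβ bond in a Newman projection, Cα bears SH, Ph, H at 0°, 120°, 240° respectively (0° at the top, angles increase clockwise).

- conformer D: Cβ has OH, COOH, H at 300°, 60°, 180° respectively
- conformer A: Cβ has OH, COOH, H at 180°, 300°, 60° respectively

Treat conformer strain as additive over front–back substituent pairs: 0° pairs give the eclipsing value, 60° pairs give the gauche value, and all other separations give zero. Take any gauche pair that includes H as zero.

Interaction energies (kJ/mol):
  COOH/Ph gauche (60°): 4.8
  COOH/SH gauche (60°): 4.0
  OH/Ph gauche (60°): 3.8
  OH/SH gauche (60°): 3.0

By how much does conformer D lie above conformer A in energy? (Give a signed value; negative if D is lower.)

+4.0 kJ/mol

D (staggered): SH(0°)/OH(300°) gauche 3.0; SH(0°)/COOH(60°) gauche 4.0; Ph(120°)/COOH(60°) gauche 4.8 → 11.8 kJ/mol.
A (staggered): SH(0°)/COOH(300°) gauche 4.0; Ph(120°)/OH(180°) gauche 3.8 → 7.8 kJ/mol.
E(D) − E(A) = 11.8 − 7.8 = +4.0 kJ/mol.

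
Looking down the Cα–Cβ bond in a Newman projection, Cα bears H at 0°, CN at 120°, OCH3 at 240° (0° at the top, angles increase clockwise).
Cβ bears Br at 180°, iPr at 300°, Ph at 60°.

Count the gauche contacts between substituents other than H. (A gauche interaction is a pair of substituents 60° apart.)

4

Non-H gauche pairs: CN(120°)/Br(180°); CN(120°)/Ph(60°); OCH3(240°)/Br(180°); OCH3(240°)/iPr(300°) — 4 interactions.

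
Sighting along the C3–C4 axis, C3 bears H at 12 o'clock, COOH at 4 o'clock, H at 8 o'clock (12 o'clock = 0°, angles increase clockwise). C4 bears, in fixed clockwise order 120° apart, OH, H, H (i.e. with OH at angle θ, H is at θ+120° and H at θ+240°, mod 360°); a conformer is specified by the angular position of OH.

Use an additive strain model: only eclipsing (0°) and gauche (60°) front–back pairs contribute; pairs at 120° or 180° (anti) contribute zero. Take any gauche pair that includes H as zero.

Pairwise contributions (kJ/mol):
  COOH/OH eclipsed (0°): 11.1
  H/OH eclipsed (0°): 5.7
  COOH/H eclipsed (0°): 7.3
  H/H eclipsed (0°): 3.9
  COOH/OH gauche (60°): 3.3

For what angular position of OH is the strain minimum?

300°

OH at 0° (eclipsed): H–OH eclipsed, COOH–H eclipsed, H–H eclipsed; 5.7 + 7.3 + 3.9 = 16.9 kJ/mol.
OH at 60° (staggered): COOH–OH gauche; 3.3 = 3.3 kJ/mol.
OH at 120° (eclipsed): H–H eclipsed, COOH–OH eclipsed, H–H eclipsed; 3.9 + 11.1 + 3.9 = 18.9 kJ/mol.
OH at 180° (staggered): COOH–OH gauche; 3.3 = 3.3 kJ/mol.
OH at 240° (eclipsed): H–H eclipsed, COOH–H eclipsed, H–OH eclipsed; 3.9 + 7.3 + 5.7 = 16.9 kJ/mol.
OH at 300° (staggered): no non-H gauche contacts → 0.0 kJ/mol.
The minimum (0.0 kJ/mol) occurs with OH at 300°.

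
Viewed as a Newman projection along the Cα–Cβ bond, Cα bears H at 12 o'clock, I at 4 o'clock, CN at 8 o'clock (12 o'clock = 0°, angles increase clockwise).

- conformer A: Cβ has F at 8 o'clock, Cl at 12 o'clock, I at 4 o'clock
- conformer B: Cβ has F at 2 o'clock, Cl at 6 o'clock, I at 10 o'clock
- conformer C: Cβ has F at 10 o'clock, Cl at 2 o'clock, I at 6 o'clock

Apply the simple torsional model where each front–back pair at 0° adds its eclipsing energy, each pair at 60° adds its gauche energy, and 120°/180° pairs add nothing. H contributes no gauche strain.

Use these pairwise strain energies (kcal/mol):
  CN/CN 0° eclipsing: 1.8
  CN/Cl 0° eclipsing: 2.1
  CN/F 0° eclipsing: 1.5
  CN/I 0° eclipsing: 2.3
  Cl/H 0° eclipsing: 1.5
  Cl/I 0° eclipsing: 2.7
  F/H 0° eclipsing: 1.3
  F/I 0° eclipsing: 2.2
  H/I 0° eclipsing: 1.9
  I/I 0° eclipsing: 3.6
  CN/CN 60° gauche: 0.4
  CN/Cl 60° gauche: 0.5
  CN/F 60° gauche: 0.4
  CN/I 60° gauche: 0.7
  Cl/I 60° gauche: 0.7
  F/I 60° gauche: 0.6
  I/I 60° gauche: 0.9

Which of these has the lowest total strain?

B

A (eclipsed): H–Cl eclipsed, I–I eclipsed, CN–F eclipsed; 1.5 + 3.6 + 1.5 = 6.6 kcal/mol.
B (staggered): I–F gauche, I–Cl gauche, CN–Cl gauche, CN–I gauche; 0.6 + 0.7 + 0.5 + 0.7 = 2.5 kcal/mol.
C (staggered): I–Cl gauche, I–I gauche, CN–F gauche, CN–I gauche; 0.7 + 0.9 + 0.4 + 0.7 = 2.7 kcal/mol.
B has the lowest total (2.5 kcal/mol).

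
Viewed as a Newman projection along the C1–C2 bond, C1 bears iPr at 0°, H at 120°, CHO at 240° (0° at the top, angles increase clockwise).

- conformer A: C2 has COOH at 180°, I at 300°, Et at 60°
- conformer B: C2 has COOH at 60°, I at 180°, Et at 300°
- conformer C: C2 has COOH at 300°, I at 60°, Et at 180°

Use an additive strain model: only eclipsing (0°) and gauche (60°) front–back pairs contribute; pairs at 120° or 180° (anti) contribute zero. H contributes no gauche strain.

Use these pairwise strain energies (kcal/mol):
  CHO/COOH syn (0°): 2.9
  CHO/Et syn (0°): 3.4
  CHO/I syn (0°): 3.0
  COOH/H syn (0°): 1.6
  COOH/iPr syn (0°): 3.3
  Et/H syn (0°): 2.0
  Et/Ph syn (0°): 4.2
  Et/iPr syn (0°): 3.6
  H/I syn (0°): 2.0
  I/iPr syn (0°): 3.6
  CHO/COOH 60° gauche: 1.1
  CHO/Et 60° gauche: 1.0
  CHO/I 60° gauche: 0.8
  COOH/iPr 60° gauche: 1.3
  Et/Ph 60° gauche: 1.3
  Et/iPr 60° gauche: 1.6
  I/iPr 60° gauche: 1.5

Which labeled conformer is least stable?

A

A (staggered): iPr–I gauche, iPr–Et gauche, CHO–COOH gauche, CHO–I gauche; 1.5 + 1.6 + 1.1 + 0.8 = 5.0 kcal/mol.
B (staggered): iPr–COOH gauche, iPr–Et gauche, CHO–I gauche, CHO–Et gauche; 1.3 + 1.6 + 0.8 + 1.0 = 4.7 kcal/mol.
C (staggered): iPr–COOH gauche, iPr–I gauche, CHO–COOH gauche, CHO–Et gauche; 1.3 + 1.5 + 1.1 + 1.0 = 4.9 kcal/mol.
A has the highest total (5.0 kcal/mol).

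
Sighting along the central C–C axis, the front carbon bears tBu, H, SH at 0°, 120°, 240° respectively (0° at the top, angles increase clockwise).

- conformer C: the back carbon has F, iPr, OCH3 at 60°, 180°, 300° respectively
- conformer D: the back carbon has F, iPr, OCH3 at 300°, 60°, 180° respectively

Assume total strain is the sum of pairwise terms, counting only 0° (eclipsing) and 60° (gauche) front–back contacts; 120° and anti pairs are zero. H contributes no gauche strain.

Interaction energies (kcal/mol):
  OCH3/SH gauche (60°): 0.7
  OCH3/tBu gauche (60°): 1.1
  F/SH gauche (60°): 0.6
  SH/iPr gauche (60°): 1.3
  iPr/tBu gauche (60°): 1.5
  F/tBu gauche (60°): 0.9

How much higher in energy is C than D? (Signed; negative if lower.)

+0.3 kcal/mol

C (staggered): tBu(0°)/F(60°) gauche 0.9; tBu(0°)/OCH3(300°) gauche 1.1; SH(240°)/iPr(180°) gauche 1.3; SH(240°)/OCH3(300°) gauche 0.7 → 4.0 kcal/mol.
D (staggered): tBu(0°)/F(300°) gauche 0.9; tBu(0°)/iPr(60°) gauche 1.5; SH(240°)/F(300°) gauche 0.6; SH(240°)/OCH3(180°) gauche 0.7 → 3.7 kcal/mol.
E(C) − E(D) = 4.0 − 3.7 = +0.3 kcal/mol.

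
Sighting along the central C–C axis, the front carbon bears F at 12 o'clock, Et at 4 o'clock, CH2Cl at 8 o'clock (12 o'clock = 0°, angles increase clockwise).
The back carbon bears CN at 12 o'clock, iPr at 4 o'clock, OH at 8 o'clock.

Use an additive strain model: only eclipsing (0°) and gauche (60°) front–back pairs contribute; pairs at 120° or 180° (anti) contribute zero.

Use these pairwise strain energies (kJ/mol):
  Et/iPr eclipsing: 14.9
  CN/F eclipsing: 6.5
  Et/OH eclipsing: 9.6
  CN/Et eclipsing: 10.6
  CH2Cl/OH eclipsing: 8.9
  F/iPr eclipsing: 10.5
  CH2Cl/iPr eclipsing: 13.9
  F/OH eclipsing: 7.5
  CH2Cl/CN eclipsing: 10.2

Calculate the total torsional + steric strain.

This conformer (eclipsed): F(0°)/CN(0°) eclipsed 6.5; Et(120°)/iPr(120°) eclipsed 14.9; CH2Cl(240°)/OH(240°) eclipsed 8.9 → 30.3 kJ/mol.

30.3 kJ/mol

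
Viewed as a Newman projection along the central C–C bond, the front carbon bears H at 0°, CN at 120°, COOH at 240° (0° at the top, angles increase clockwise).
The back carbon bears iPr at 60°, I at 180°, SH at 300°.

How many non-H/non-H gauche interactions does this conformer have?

4

Non-H gauche pairs: CN(120°)/iPr(60°); CN(120°)/I(180°); COOH(240°)/I(180°); COOH(240°)/SH(300°) — 4 interactions.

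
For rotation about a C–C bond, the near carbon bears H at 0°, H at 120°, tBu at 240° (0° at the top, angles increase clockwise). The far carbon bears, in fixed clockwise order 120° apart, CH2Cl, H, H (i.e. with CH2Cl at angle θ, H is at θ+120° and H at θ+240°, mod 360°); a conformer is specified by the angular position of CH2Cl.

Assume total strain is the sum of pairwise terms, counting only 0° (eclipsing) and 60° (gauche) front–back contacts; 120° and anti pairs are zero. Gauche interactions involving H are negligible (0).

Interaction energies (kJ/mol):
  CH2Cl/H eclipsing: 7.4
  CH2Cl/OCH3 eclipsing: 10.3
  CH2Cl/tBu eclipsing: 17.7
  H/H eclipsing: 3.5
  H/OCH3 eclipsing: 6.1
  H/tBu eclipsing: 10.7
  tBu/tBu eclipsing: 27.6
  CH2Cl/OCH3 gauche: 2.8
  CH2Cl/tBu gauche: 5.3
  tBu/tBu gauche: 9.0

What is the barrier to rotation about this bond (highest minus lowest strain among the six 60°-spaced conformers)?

24.7 kJ/mol

CH2Cl at 0° (eclipsed): H(0°)/CH2Cl(0°) eclipsed 7.4; H(120°)/H(120°) eclipsed 3.5; tBu(240°)/H(240°) eclipsed 10.7 → 21.6 kJ/mol.
CH2Cl at 60° (staggered): no non-H gauche contacts → 0.0 kJ/mol.
CH2Cl at 120° (eclipsed): H(0°)/H(0°) eclipsed 3.5; H(120°)/CH2Cl(120°) eclipsed 7.4; tBu(240°)/H(240°) eclipsed 10.7 → 21.6 kJ/mol.
CH2Cl at 180° (staggered): tBu(240°)/CH2Cl(180°) gauche 5.3 → 5.3 kJ/mol.
CH2Cl at 240° (eclipsed): H(0°)/H(0°) eclipsed 3.5; H(120°)/H(120°) eclipsed 3.5; tBu(240°)/CH2Cl(240°) eclipsed 17.7 → 24.7 kJ/mol.
CH2Cl at 300° (staggered): tBu(240°)/CH2Cl(300°) gauche 5.3 → 5.3 kJ/mol.
Max at 240° (24.7 kJ/mol), min at 60° (0.0 kJ/mol); barrier = 24.7 kJ/mol.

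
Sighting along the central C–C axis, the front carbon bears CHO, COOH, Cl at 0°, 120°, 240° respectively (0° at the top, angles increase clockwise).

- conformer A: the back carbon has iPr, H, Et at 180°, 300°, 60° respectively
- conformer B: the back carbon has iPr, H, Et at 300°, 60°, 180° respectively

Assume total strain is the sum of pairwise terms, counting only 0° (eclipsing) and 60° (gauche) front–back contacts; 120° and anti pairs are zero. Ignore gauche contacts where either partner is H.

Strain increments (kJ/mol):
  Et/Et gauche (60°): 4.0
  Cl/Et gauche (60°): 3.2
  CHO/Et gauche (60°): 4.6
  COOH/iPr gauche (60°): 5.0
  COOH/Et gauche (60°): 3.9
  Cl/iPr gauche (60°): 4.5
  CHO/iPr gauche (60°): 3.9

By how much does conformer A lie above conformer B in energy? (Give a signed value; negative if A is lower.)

A is staggered. CHO at 0° is gauche with Et at 60° (4.6); COOH at 120° is gauche with iPr at 180° (5.0); COOH at 120° is gauche with Et at 60° (3.9); Cl at 240° is gauche with iPr at 180° (4.5). Total 18.0 kJ/mol.
B is staggered. CHO at 0° is gauche with iPr at 300° (3.9); COOH at 120° is gauche with Et at 180° (3.9); Cl at 240° is gauche with iPr at 300° (4.5); Cl at 240° is gauche with Et at 180° (3.2). Total 15.5 kJ/mol.
E(A) − E(B) = 18.0 − 15.5 = +2.5 kJ/mol.

+2.5 kJ/mol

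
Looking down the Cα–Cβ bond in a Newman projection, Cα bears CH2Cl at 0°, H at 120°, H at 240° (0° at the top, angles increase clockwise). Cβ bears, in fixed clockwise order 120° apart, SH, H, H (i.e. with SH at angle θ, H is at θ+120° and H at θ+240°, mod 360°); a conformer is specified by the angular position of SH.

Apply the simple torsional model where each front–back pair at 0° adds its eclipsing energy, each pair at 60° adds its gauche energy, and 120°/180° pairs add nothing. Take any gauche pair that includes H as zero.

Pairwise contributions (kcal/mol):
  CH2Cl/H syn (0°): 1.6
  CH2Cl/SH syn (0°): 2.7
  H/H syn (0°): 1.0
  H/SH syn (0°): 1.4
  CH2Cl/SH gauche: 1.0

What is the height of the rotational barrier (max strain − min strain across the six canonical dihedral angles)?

SH at 0° (eclipsed): CH2Cl–SH eclipsed, H–H eclipsed, H–H eclipsed; 2.7 + 1.0 + 1.0 = 4.7 kcal/mol.
SH at 60° (staggered): CH2Cl–SH gauche; 1.0 = 1.0 kcal/mol.
SH at 120° (eclipsed): CH2Cl–H eclipsed, H–SH eclipsed, H–H eclipsed; 1.6 + 1.4 + 1.0 = 4.0 kcal/mol.
SH at 180° (staggered): no non-H gauche contacts → 0.0 kcal/mol.
SH at 240° (eclipsed): CH2Cl–H eclipsed, H–H eclipsed, H–SH eclipsed; 1.6 + 1.0 + 1.4 = 4.0 kcal/mol.
SH at 300° (staggered): CH2Cl–SH gauche; 1.0 = 1.0 kcal/mol.
Max at 0° (4.7 kcal/mol), min at 180° (0.0 kcal/mol); barrier = 4.7 kcal/mol.

4.7 kcal/mol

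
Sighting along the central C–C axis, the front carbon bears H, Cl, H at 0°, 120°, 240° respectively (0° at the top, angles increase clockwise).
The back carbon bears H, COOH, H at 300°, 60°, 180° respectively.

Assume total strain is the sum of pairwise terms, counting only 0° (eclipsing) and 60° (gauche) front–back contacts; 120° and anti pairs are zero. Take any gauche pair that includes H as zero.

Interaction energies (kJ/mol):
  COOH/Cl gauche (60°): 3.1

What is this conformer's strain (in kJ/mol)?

This conformer is staggered. Cl at 120° is gauche with COOH at 60° (3.1). Total 3.1 kJ/mol.

3.1 kJ/mol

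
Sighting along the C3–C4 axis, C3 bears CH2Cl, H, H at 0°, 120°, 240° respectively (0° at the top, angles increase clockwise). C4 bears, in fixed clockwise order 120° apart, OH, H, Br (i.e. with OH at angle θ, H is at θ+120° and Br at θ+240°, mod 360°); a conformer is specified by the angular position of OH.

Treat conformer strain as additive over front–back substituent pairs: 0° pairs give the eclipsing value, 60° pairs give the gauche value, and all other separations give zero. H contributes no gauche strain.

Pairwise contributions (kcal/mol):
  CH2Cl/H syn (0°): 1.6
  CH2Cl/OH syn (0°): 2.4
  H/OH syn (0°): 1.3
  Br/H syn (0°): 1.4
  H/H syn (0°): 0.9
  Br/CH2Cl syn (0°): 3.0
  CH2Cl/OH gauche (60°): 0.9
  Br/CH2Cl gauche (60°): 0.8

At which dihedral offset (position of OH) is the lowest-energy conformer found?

180°

OH at 0° (eclipsed): CH2Cl(0°)/OH(0°) eclipsed 2.4; H(120°)/H(120°) eclipsed 0.9; H(240°)/Br(240°) eclipsed 1.4 → 4.7 kcal/mol.
OH at 60° (staggered): CH2Cl(0°)/OH(60°) gauche 0.9; CH2Cl(0°)/Br(300°) gauche 0.8 → 1.7 kcal/mol.
OH at 120° (eclipsed): CH2Cl(0°)/Br(0°) eclipsed 3.0; H(120°)/OH(120°) eclipsed 1.3; H(240°)/H(240°) eclipsed 0.9 → 5.2 kcal/mol.
OH at 180° (staggered): CH2Cl(0°)/Br(60°) gauche 0.8 → 0.8 kcal/mol.
OH at 240° (eclipsed): CH2Cl(0°)/H(0°) eclipsed 1.6; H(120°)/Br(120°) eclipsed 1.4; H(240°)/OH(240°) eclipsed 1.3 → 4.3 kcal/mol.
OH at 300° (staggered): CH2Cl(0°)/OH(300°) gauche 0.9 → 0.9 kcal/mol.
The minimum (0.8 kcal/mol) occurs with OH at 180°.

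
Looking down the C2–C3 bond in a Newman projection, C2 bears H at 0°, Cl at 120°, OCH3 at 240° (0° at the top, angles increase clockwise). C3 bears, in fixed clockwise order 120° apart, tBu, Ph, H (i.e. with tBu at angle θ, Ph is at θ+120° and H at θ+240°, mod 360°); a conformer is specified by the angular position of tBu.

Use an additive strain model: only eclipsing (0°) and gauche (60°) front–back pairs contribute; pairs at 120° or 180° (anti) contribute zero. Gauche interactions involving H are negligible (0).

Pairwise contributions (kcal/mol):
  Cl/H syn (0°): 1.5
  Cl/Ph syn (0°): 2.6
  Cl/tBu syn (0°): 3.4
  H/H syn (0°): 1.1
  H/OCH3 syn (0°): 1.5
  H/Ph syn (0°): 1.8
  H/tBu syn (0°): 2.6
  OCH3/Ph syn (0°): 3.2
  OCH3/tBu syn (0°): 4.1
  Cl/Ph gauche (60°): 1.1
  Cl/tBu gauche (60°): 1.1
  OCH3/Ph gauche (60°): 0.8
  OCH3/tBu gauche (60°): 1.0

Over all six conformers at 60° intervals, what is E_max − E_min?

5.6 kcal/mol

tBu at 0° (eclipsed): H(0°)/tBu(0°) eclipsed 2.6; Cl(120°)/Ph(120°) eclipsed 2.6; OCH3(240°)/H(240°) eclipsed 1.5 → 6.7 kcal/mol.
tBu at 60° (staggered): Cl(120°)/tBu(60°) gauche 1.1; Cl(120°)/Ph(180°) gauche 1.1; OCH3(240°)/Ph(180°) gauche 0.8 → 3.0 kcal/mol.
tBu at 120° (eclipsed): H(0°)/H(0°) eclipsed 1.1; Cl(120°)/tBu(120°) eclipsed 3.4; OCH3(240°)/Ph(240°) eclipsed 3.2 → 7.7 kcal/mol.
tBu at 180° (staggered): Cl(120°)/tBu(180°) gauche 1.1; OCH3(240°)/tBu(180°) gauche 1.0; OCH3(240°)/Ph(300°) gauche 0.8 → 2.9 kcal/mol.
tBu at 240° (eclipsed): H(0°)/Ph(0°) eclipsed 1.8; Cl(120°)/H(120°) eclipsed 1.5; OCH3(240°)/tBu(240°) eclipsed 4.1 → 7.4 kcal/mol.
tBu at 300° (staggered): Cl(120°)/Ph(60°) gauche 1.1; OCH3(240°)/tBu(300°) gauche 1.0 → 2.1 kcal/mol.
Max at 120° (7.7 kcal/mol), min at 300° (2.1 kcal/mol); barrier = 5.6 kcal/mol.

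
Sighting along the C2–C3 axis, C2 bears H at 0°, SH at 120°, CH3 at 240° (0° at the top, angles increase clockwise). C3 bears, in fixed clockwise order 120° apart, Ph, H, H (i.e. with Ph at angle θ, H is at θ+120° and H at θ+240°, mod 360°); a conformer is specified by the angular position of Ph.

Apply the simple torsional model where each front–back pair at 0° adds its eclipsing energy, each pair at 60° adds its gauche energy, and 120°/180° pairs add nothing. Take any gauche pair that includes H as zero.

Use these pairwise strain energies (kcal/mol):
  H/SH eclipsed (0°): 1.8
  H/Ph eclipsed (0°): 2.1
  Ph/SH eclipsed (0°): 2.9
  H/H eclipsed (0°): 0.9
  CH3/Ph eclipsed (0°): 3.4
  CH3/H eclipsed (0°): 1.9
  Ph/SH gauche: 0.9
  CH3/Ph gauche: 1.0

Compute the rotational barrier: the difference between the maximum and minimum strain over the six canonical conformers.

5.2 kcal/mol

Ph at 0° (eclipsed): H–Ph eclipsed, SH–H eclipsed, CH3–H eclipsed; 2.1 + 1.8 + 1.9 = 5.8 kcal/mol.
Ph at 60° (staggered): SH–Ph gauche; 0.9 = 0.9 kcal/mol.
Ph at 120° (eclipsed): H–H eclipsed, SH–Ph eclipsed, CH3–H eclipsed; 0.9 + 2.9 + 1.9 = 5.7 kcal/mol.
Ph at 180° (staggered): SH–Ph gauche, CH3–Ph gauche; 0.9 + 1.0 = 1.9 kcal/mol.
Ph at 240° (eclipsed): H–H eclipsed, SH–H eclipsed, CH3–Ph eclipsed; 0.9 + 1.8 + 3.4 = 6.1 kcal/mol.
Ph at 300° (staggered): CH3–Ph gauche; 1.0 = 1.0 kcal/mol.
Max at 240° (6.1 kcal/mol), min at 60° (0.9 kcal/mol); barrier = 5.2 kcal/mol.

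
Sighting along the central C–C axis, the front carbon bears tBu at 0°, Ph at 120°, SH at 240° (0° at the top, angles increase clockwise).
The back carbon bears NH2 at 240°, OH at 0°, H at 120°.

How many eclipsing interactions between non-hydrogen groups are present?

2

Non-H eclipsing pairs: tBu(0°)/OH(0°); SH(240°)/NH2(240°) — 2 interactions.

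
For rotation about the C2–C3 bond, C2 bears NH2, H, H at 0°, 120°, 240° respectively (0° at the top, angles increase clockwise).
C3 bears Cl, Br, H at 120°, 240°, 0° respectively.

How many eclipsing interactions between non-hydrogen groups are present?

0

Every eclipsing pair involves H, so the count is 0.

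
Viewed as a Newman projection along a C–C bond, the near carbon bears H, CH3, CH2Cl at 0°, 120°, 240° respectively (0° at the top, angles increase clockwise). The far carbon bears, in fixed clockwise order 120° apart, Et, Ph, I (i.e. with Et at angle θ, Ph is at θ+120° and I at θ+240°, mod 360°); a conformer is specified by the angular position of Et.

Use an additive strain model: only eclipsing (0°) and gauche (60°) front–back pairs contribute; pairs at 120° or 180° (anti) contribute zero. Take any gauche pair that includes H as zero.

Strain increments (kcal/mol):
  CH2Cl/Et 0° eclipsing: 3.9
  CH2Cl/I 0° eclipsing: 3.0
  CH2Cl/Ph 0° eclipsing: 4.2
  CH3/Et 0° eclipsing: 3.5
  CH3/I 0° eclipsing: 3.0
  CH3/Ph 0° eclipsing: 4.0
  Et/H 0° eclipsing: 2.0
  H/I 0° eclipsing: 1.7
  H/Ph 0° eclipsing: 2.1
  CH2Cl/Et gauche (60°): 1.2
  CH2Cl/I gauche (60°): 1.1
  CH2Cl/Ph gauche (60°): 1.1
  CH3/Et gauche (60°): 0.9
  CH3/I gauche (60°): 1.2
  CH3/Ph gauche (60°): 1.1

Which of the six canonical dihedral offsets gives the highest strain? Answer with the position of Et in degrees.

Et at 0° (eclipsed): H–Et eclipsed, CH3–Ph eclipsed, CH2Cl–I eclipsed; 2.0 + 4.0 + 3.0 = 9.0 kcal/mol.
Et at 60° (staggered): CH3–Et gauche, CH3–Ph gauche, CH2Cl–Ph gauche, CH2Cl–I gauche; 0.9 + 1.1 + 1.1 + 1.1 = 4.2 kcal/mol.
Et at 120° (eclipsed): H–I eclipsed, CH3–Et eclipsed, CH2Cl–Ph eclipsed; 1.7 + 3.5 + 4.2 = 9.4 kcal/mol.
Et at 180° (staggered): CH3–Et gauche, CH3–I gauche, CH2Cl–Et gauche, CH2Cl–Ph gauche; 0.9 + 1.2 + 1.2 + 1.1 = 4.4 kcal/mol.
Et at 240° (eclipsed): H–Ph eclipsed, CH3–I eclipsed, CH2Cl–Et eclipsed; 2.1 + 3.0 + 3.9 = 9.0 kcal/mol.
Et at 300° (staggered): CH3–Ph gauche, CH3–I gauche, CH2Cl–Et gauche, CH2Cl–I gauche; 1.1 + 1.2 + 1.2 + 1.1 = 4.6 kcal/mol.
The maximum (9.4 kcal/mol) occurs with Et at 120°.

120°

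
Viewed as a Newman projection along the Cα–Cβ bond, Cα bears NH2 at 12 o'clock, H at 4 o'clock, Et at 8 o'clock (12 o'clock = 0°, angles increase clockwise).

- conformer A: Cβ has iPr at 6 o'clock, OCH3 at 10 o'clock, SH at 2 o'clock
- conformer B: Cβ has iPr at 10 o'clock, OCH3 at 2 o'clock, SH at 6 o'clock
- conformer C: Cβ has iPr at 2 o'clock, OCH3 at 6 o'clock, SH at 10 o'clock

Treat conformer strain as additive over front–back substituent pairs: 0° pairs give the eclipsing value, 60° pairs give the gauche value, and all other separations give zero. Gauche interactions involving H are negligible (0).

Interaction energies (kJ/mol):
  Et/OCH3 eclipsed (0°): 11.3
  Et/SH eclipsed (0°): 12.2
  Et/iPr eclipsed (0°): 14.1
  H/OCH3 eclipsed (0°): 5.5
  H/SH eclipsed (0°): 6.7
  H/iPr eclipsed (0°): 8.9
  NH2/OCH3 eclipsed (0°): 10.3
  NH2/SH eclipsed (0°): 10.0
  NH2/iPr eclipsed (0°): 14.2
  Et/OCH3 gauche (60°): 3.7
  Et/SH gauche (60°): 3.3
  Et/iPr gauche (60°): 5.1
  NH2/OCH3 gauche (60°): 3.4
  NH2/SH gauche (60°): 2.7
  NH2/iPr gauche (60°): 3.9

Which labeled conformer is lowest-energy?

C

A (staggered): NH2(0°)/OCH3(300°) gauche 3.4; NH2(0°)/SH(60°) gauche 2.7; Et(240°)/iPr(180°) gauche 5.1; Et(240°)/OCH3(300°) gauche 3.7 → 14.9 kJ/mol.
B (staggered): NH2(0°)/iPr(300°) gauche 3.9; NH2(0°)/OCH3(60°) gauche 3.4; Et(240°)/iPr(300°) gauche 5.1; Et(240°)/SH(180°) gauche 3.3 → 15.7 kJ/mol.
C (staggered): NH2(0°)/iPr(60°) gauche 3.9; NH2(0°)/SH(300°) gauche 2.7; Et(240°)/OCH3(180°) gauche 3.7; Et(240°)/SH(300°) gauche 3.3 → 13.6 kJ/mol.
C has the lowest total (13.6 kJ/mol).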